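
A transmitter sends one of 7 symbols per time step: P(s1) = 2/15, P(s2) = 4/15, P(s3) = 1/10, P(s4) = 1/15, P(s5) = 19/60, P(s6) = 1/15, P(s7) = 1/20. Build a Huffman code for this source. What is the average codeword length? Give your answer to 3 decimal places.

Repeatedly combine the two least-probable nodes; the expected code length is the sum of the merged weights.
merge 1/20 + 1/15 → 7/60
merge 1/15 + 1/10 → 1/6
merge 7/60 + 2/15 → 1/4
merge 1/6 + 1/4 → 5/12
merge 4/15 + 19/60 → 7/12
merge 5/12 + 7/12 → 1
L = 7/60 + 1/6 + 1/4 + 5/12 + 7/12 + 1 = 38/15 ≈ 2.533 bits/symbol.

2.533 bits/symbol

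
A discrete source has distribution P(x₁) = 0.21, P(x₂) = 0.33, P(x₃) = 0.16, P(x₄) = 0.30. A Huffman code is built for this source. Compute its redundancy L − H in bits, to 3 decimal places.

0.055 bits

Entropy H = −Σ p log₂ p ≈ 1.9448 bits.
Huffman merges: 4/25+21/100→37/100; 3/10+33/100→63/100; 37/100+63/100→1. L = 2 ≈ 2.0000.
L − H = 2.0000 − 1.9448 = 0.055 bits.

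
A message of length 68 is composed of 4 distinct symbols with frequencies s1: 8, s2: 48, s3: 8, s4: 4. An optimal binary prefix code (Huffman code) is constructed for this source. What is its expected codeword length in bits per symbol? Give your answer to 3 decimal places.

1.471 bits/symbol

Probabilities are the counts divided by 68.
Repeatedly combine the two least-probable nodes; the expected code length is the sum of the merged weights.
merge 1/17 + 2/17 → 3/17
merge 2/17 + 3/17 → 5/17
merge 5/17 + 12/17 → 1
L = 3/17 + 5/17 + 1 = 25/17 ≈ 1.471 bits/symbol.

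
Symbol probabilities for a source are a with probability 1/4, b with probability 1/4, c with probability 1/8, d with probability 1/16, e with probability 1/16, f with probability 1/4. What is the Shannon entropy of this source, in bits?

2.375 bits

Each probability is a power of 1/2, so log₂(1/p) is an integer.
H = Σ p·log₂(1/p) = 1/4·2 + 1/4·2 + 1/8·3 + 1/16·4 + 1/16·4 + 1/4·2 = 2.375 bits.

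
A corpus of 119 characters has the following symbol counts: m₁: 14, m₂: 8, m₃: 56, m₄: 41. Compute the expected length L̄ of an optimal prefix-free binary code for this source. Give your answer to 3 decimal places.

1.714 bits/symbol

Probabilities are the counts divided by 119.
Repeatedly combine the two least-probable nodes; the expected code length is the sum of the merged weights.
merge 8/119 + 2/17 → 22/119
merge 22/119 + 41/119 → 9/17
merge 8/17 + 9/17 → 1
L = 22/119 + 9/17 + 1 = 12/7 ≈ 1.714 bits/symbol.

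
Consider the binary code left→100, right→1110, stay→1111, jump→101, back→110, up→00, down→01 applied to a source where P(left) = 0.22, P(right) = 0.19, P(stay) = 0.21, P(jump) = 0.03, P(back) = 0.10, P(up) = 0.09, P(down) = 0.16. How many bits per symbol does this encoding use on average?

L̄ = Σ pᵢ·ℓᵢ = 0.22·3 + 0.19·4 + 0.21·4 + 0.03·3 + 0.10·3 + 0.09·2 + 0.16·2 = 3.15 bits/symbol.

3.15 bits/symbol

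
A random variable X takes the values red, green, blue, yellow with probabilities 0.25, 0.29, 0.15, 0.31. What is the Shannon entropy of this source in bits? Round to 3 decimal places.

1.952 bits

H = −Σ pᵢ log₂ pᵢ.
−0.25·log₂(0.25) = 0.5000
−0.29·log₂(0.29) = 0.5179
−0.15·log₂(0.15) = 0.4105
−0.31·log₂(0.31) = 0.5238
Sum ≈ 1.9522 → 1.952 bits.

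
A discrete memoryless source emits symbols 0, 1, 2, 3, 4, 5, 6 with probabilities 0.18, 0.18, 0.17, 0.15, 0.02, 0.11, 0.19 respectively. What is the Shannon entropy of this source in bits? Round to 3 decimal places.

2.654 bits

H = −Σ pᵢ log₂ pᵢ.
−0.18·log₂(0.18) = 0.4453
−0.18·log₂(0.18) = 0.4453
−0.17·log₂(0.17) = 0.4346
−0.15·log₂(0.15) = 0.4105
−0.02·log₂(0.02) = 0.1129
−0.11·log₂(0.11) = 0.3503
−0.19·log₂(0.19) = 0.4552
Sum ≈ 2.6541 → 2.654 bits.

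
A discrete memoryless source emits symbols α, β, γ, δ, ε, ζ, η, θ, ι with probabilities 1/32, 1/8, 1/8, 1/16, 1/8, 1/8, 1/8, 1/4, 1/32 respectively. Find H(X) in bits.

Each probability is a power of 1/2, so log₂(1/p) is an integer.
H = Σ p·log₂(1/p) = 1/32·5 + 1/8·3 + 1/8·3 + 1/16·4 + 1/8·3 + 1/8·3 + 1/8·3 + 1/4·2 + 1/32·5 = 2.9375 bits.

2.9375 bits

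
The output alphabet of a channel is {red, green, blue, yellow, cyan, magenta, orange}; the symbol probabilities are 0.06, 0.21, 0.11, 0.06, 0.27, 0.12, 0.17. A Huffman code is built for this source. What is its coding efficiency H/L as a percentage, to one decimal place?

99.3%

Entropy H = −Σ p log₂ p ≈ 2.6219 bits.
Huffman merges: 3/50+3/50→3/25; 11/100+3/25→23/100; 3/25+17/100→29/100; 21/100+23/100→11/25; 27/100+29/100→14/25; 11/25+14/25→1. L = 66/25 ≈ 2.6400.
Efficiency = H/L = 2.6219/2.6400 = 99.3%.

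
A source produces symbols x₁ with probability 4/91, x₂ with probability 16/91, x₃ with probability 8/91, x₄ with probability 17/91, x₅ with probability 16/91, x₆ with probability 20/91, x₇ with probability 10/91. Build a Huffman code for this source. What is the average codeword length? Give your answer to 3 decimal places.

Repeatedly combine the two least-probable nodes; the expected code length is the sum of the merged weights.
merge 4/91 + 8/91 → 12/91
merge 10/91 + 12/91 → 22/91
merge 16/91 + 16/91 → 32/91
merge 17/91 + 20/91 → 37/91
merge 22/91 + 32/91 → 54/91
merge 37/91 + 54/91 → 1
L = 12/91 + 22/91 + 32/91 + 37/91 + 54/91 + 1 = 248/91 ≈ 2.725 bits/symbol.

2.725 bits/symbol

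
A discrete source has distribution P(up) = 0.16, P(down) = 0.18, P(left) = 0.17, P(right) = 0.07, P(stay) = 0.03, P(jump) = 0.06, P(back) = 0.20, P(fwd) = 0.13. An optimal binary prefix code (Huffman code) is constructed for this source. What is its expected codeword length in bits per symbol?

2.87 bits/symbol

Repeatedly combine the two least-probable nodes; the expected code length is the sum of the merged weights.
merge 3/100 + 3/50 → 9/100
merge 7/100 + 9/100 → 4/25
merge 13/100 + 4/25 → 29/100
merge 4/25 + 17/100 → 33/100
merge 9/50 + 1/5 → 19/50
merge 29/100 + 33/100 → 31/50
merge 19/50 + 31/50 → 1
L = 9/100 + 4/25 + 29/100 + 33/100 + 19/50 + 31/50 + 1 = 287/100 = 2.87 bits/symbol.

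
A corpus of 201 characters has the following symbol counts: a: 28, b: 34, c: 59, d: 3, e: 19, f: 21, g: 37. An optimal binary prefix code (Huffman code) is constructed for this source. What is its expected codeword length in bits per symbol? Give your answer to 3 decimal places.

Probabilities are the counts divided by 201.
Repeatedly combine the two least-probable nodes; the expected code length is the sum of the merged weights.
merge 1/67 + 19/201 → 22/201
merge 7/67 + 22/201 → 43/201
merge 28/201 + 34/201 → 62/201
merge 37/201 + 43/201 → 80/201
merge 59/201 + 62/201 → 121/201
merge 80/201 + 121/201 → 1
L = 22/201 + 43/201 + 62/201 + 80/201 + 121/201 + 1 = 529/201 ≈ 2.632 bits/symbol.

2.632 bits/symbol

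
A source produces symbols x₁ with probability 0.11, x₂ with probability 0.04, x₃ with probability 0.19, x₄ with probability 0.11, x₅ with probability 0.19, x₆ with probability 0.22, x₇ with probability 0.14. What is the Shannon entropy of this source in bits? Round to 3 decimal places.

H = −Σ pᵢ log₂ pᵢ.
−0.11·log₂(0.11) = 0.3503
−0.04·log₂(0.04) = 0.1858
−0.19·log₂(0.19) = 0.4552
−0.11·log₂(0.11) = 0.3503
−0.19·log₂(0.19) = 0.4552
−0.22·log₂(0.22) = 0.4806
−0.14·log₂(0.14) = 0.3971
Sum ≈ 2.6745 → 2.674 bits.

2.674 bits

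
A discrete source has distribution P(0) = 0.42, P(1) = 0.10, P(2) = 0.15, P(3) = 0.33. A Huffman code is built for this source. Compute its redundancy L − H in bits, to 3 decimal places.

Entropy H = −Σ p log₂ p ≈ 1.7962 bits.
Huffman merges: 1/10+3/20→1/4; 1/4+33/100→29/50; 21/50+29/50→1. L = 183/100 ≈ 1.8300.
L − H = 1.8300 − 1.7962 = 0.034 bits.

0.034 bits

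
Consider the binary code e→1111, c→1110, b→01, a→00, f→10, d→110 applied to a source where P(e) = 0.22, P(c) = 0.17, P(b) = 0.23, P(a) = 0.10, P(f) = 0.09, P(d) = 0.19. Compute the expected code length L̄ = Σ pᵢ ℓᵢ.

L̄ = Σ pᵢ·ℓᵢ = 0.22·4 + 0.17·4 + 0.23·2 + 0.10·2 + 0.09·2 + 0.19·3 = 2.97 bits/symbol.

2.97 bits/symbol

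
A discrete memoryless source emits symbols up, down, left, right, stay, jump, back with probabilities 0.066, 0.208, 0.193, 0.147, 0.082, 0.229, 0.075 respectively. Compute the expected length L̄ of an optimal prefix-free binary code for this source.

Repeatedly combine the two least-probable nodes; the expected code length is the sum of the merged weights.
merge 33/500 + 3/40 → 141/1000
merge 41/500 + 141/1000 → 223/1000
merge 147/1000 + 193/1000 → 17/50
merge 26/125 + 223/1000 → 431/1000
merge 229/1000 + 17/50 → 569/1000
merge 431/1000 + 569/1000 → 1
L = 141/1000 + 223/1000 + 17/50 + 431/1000 + 569/1000 + 1 = 338/125 = 2.704 bits/symbol.

2.704 bits/symbol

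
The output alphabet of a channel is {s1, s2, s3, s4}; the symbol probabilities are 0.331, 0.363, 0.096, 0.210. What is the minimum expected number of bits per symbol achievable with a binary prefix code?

1.943 bits/symbol

Repeatedly combine the two least-probable nodes; the expected code length is the sum of the merged weights.
merge 12/125 + 21/100 → 153/500
merge 153/500 + 331/1000 → 637/1000
merge 363/1000 + 637/1000 → 1
L = 153/500 + 637/1000 + 1 = 1943/1000 = 1.943 bits/symbol.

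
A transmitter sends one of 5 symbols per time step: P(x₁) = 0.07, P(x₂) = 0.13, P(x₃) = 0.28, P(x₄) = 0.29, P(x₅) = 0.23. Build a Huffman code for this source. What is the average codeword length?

2.2 bits/symbol

Repeatedly combine the two least-probable nodes; the expected code length is the sum of the merged weights.
merge 7/100 + 13/100 → 1/5
merge 1/5 + 23/100 → 43/100
merge 7/25 + 29/100 → 57/100
merge 43/100 + 57/100 → 1
L = 1/5 + 43/100 + 57/100 + 1 = 11/5 = 2.2 bits/symbol.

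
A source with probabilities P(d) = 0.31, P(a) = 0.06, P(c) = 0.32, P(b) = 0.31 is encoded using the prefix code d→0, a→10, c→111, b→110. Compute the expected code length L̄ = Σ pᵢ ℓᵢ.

L̄ = Σ pᵢ·ℓᵢ = 0.31·1 + 0.06·2 + 0.32·3 + 0.31·3 = 2.32 bits/symbol.

2.32 bits/symbol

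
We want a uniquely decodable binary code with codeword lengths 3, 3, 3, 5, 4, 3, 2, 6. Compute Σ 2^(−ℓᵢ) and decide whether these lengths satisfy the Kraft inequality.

With common denominator 2^6 = 64: Σ 2^(−ℓᵢ) = 8/64 + 8/64 + 8/64 + 2/64 + 4/64 + 8/64 + 16/64 + 1/64 = 55/64 = 0.859375.
Kraft's inequality requires Σ ≤ 1; here Σ = 0.859375 ≤ 1, so such a prefix code exists.

0.859375; yes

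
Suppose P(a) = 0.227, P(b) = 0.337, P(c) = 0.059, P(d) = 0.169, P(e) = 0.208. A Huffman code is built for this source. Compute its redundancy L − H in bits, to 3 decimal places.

Entropy H = −Σ p log₂ p ≈ 2.1600 bits.
Huffman merges: 59/1000+169/1000→57/250; 26/125+227/1000→87/200; 57/250+337/1000→113/200; 87/200+113/200→1. L = 557/250 ≈ 2.2280.
L − H = 2.2280 − 2.1600 = 0.068 bits.

0.068 bits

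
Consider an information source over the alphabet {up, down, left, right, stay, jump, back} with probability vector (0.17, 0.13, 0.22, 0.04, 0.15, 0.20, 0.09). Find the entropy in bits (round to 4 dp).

H = −Σ pᵢ log₂ pᵢ.
−0.17·log₂(0.17) = 0.4346
−0.13·log₂(0.13) = 0.3826
−0.22·log₂(0.22) = 0.4806
−0.04·log₂(0.04) = 0.1858
−0.15·log₂(0.15) = 0.4105
−0.20·log₂(0.20) = 0.4644
−0.09·log₂(0.09) = 0.3127
Sum ≈ 2.6711 → 2.6711 bits.

2.6711 bits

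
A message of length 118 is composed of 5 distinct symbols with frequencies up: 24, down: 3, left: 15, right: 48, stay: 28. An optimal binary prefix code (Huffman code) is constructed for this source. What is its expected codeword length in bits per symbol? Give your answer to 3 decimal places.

2.102 bits/symbol

Probabilities are the counts divided by 118.
Repeatedly combine the two least-probable nodes; the expected code length is the sum of the merged weights.
merge 3/118 + 15/118 → 9/59
merge 9/59 + 12/59 → 21/59
merge 14/59 + 21/59 → 35/59
merge 24/59 + 35/59 → 1
L = 9/59 + 21/59 + 35/59 + 1 = 124/59 ≈ 2.102 bits/symbol.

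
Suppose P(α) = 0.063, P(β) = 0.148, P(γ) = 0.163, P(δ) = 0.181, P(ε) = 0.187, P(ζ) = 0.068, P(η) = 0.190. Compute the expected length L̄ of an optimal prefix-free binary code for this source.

Repeatedly combine the two least-probable nodes; the expected code length is the sum of the merged weights.
merge 63/1000 + 17/250 → 131/1000
merge 131/1000 + 37/250 → 279/1000
merge 163/1000 + 181/1000 → 43/125
merge 187/1000 + 19/100 → 377/1000
merge 279/1000 + 43/125 → 623/1000
merge 377/1000 + 623/1000 → 1
L = 131/1000 + 279/1000 + 43/125 + 377/1000 + 623/1000 + 1 = 1377/500 = 2.754 bits/symbol.

2.754 bits/symbol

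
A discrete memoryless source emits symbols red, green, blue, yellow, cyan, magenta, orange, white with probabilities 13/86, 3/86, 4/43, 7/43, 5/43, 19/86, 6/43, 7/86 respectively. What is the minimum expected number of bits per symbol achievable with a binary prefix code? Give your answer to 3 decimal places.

2.895 bits/symbol

Repeatedly combine the two least-probable nodes; the expected code length is the sum of the merged weights.
merge 3/86 + 7/86 → 5/43
merge 4/43 + 5/43 → 9/43
merge 5/43 + 6/43 → 11/43
merge 13/86 + 7/43 → 27/86
merge 9/43 + 19/86 → 37/86
merge 11/43 + 27/86 → 49/86
merge 37/86 + 49/86 → 1
L = 5/43 + 9/43 + 11/43 + 27/86 + 37/86 + 49/86 + 1 = 249/86 ≈ 2.895 bits/symbol.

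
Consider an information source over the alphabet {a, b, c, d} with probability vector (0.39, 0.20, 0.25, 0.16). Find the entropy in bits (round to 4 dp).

1.9172 bits

H = −Σ pᵢ log₂ pᵢ.
−0.39·log₂(0.39) = 0.5298
−0.20·log₂(0.20) = 0.4644
−0.25·log₂(0.25) = 0.5000
−0.16·log₂(0.16) = 0.4230
Sum ≈ 1.9172 → 1.9172 bits.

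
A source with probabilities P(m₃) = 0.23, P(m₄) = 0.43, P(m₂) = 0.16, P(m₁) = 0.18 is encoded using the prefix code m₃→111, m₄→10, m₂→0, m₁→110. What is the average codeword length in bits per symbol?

L̄ = Σ pᵢ·ℓᵢ = 0.23·3 + 0.43·2 + 0.16·1 + 0.18·3 = 2.25 bits/symbol.

2.25 bits/symbol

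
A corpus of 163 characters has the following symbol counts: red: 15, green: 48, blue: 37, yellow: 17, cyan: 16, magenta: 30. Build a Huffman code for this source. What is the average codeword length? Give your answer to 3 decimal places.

2.479 bits/symbol

Probabilities are the counts divided by 163.
Repeatedly combine the two least-probable nodes; the expected code length is the sum of the merged weights.
merge 15/163 + 16/163 → 31/163
merge 17/163 + 30/163 → 47/163
merge 31/163 + 37/163 → 68/163
merge 47/163 + 48/163 → 95/163
merge 68/163 + 95/163 → 1
L = 31/163 + 47/163 + 68/163 + 95/163 + 1 = 404/163 ≈ 2.479 bits/symbol.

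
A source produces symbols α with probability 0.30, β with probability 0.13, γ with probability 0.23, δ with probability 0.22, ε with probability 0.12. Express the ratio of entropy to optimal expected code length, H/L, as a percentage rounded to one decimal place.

99.5%

Entropy H = −Σ p log₂ p ≈ 2.2390 bits.
Huffman merges: 3/25+13/100→1/4; 11/50+23/100→9/20; 1/4+3/10→11/20; 9/20+11/20→1. L = 9/4 ≈ 2.2500.
Efficiency = H/L = 2.2390/2.2500 = 99.5%.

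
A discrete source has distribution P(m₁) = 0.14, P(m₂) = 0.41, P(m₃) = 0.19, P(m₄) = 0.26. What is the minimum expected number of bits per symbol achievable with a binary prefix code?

1.92 bits/symbol

Repeatedly combine the two least-probable nodes; the expected code length is the sum of the merged weights.
merge 7/50 + 19/100 → 33/100
merge 13/50 + 33/100 → 59/100
merge 41/100 + 59/100 → 1
L = 33/100 + 59/100 + 1 = 48/25 = 1.92 bits/symbol.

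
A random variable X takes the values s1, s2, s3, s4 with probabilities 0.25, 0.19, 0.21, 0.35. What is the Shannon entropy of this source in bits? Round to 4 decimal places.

H = −Σ pᵢ log₂ pᵢ.
−0.25·log₂(0.25) = 0.5000
−0.19·log₂(0.19) = 0.4552
−0.21·log₂(0.21) = 0.4728
−0.35·log₂(0.35) = 0.5301
Sum ≈ 1.9582 → 1.9582 bits.

1.9582 bits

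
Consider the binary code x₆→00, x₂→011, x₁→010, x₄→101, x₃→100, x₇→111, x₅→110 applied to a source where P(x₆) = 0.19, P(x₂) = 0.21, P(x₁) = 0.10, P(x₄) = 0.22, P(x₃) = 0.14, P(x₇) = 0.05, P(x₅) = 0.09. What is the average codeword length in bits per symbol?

L̄ = Σ pᵢ·ℓᵢ = 0.19·2 + 0.21·3 + 0.10·3 + 0.22·3 + 0.14·3 + 0.05·3 + 0.09·3 = 2.81 bits/symbol.

2.81 bits/symbol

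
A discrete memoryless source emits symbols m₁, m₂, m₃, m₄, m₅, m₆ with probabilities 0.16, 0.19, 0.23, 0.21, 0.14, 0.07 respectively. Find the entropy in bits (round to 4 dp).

2.5044 bits

H = −Σ pᵢ log₂ pᵢ.
−0.16·log₂(0.16) = 0.4230
−0.19·log₂(0.19) = 0.4552
−0.23·log₂(0.23) = 0.4877
−0.21·log₂(0.21) = 0.4728
−0.14·log₂(0.14) = 0.3971
−0.07·log₂(0.07) = 0.2686
Sum ≈ 2.5044 → 2.5044 bits.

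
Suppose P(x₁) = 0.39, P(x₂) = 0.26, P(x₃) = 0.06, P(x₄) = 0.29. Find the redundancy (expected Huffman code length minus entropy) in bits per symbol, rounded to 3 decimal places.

Entropy H = −Σ p log₂ p ≈ 1.7965 bits.
Huffman merges: 3/50+13/50→8/25; 29/100+8/25→61/100; 39/100+61/100→1. L = 193/100 ≈ 1.9300.
L − H = 1.9300 − 1.7965 = 0.133 bits.

0.133 bits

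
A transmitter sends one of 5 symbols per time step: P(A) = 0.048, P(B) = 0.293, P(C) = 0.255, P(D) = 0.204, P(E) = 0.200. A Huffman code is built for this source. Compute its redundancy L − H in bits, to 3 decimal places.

Entropy H = −Σ p log₂ p ≈ 2.1641 bits.
Huffman merges: 6/125+1/5→31/125; 51/250+31/125→113/250; 51/200+293/1000→137/250; 113/250+137/250→1. L = 281/125 ≈ 2.2480.
L − H = 2.2480 − 2.1641 = 0.084 bits.

0.084 bits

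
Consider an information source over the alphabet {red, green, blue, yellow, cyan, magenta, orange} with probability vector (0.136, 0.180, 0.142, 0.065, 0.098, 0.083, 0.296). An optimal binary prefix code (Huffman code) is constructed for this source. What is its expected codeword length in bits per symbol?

Repeatedly combine the two least-probable nodes; the expected code length is the sum of the merged weights.
merge 13/200 + 83/1000 → 37/250
merge 49/500 + 17/125 → 117/500
merge 71/500 + 37/250 → 29/100
merge 9/50 + 117/500 → 207/500
merge 29/100 + 37/125 → 293/500
merge 207/500 + 293/500 → 1
L = 37/250 + 117/500 + 29/100 + 207/500 + 293/500 + 1 = 334/125 = 2.672 bits/symbol.

2.672 bits/symbol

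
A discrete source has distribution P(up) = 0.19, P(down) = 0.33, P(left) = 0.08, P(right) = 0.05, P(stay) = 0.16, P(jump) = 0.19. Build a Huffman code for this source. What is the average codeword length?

Repeatedly combine the two least-probable nodes; the expected code length is the sum of the merged weights.
merge 1/20 + 2/25 → 13/100
merge 13/100 + 4/25 → 29/100
merge 19/100 + 19/100 → 19/50
merge 29/100 + 33/100 → 31/50
merge 19/50 + 31/50 → 1
L = 13/100 + 29/100 + 19/50 + 31/50 + 1 = 121/50 = 2.42 bits/symbol.

2.42 bits/symbol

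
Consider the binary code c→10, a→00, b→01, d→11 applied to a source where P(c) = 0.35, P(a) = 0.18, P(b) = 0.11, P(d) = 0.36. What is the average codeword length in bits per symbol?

2 bits/symbol

L̄ = Σ pᵢ·ℓᵢ = 0.35·2 + 0.18·2 + 0.11·2 + 0.36·2 = 2 bits/symbol.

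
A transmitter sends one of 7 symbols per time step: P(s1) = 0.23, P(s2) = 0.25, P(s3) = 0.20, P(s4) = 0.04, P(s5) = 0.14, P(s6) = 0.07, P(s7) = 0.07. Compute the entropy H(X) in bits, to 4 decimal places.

2.5720 bits

H = −Σ pᵢ log₂ pᵢ.
−0.23·log₂(0.23) = 0.4877
−0.25·log₂(0.25) = 0.5000
−0.20·log₂(0.20) = 0.4644
−0.04·log₂(0.04) = 0.1858
−0.14·log₂(0.14) = 0.3971
−0.07·log₂(0.07) = 0.2686
−0.07·log₂(0.07) = 0.2686
Sum ≈ 2.5720 → 2.5720 bits.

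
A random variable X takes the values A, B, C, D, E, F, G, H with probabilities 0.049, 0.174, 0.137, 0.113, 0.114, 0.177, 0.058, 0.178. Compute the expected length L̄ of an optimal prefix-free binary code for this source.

Repeatedly combine the two least-probable nodes; the expected code length is the sum of the merged weights.
merge 49/1000 + 29/500 → 107/1000
merge 107/1000 + 113/1000 → 11/50
merge 57/500 + 137/1000 → 251/1000
merge 87/500 + 177/1000 → 351/1000
merge 89/500 + 11/50 → 199/500
merge 251/1000 + 351/1000 → 301/500
merge 199/500 + 301/500 → 1
L = 107/1000 + 11/50 + 251/1000 + 351/1000 + 199/500 + 301/500 + 1 = 2929/1000 = 2.929 bits/symbol.

2.929 bits/symbol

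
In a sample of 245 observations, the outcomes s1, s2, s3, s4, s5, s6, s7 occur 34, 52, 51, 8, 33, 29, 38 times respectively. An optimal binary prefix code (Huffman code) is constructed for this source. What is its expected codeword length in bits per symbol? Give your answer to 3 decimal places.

Probabilities are the counts divided by 245.
Repeatedly combine the two least-probable nodes; the expected code length is the sum of the merged weights.
merge 8/245 + 29/245 → 37/245
merge 33/245 + 34/245 → 67/245
merge 37/245 + 38/245 → 15/49
merge 51/245 + 52/245 → 103/245
merge 67/245 + 15/49 → 142/245
merge 103/245 + 142/245 → 1
L = 37/245 + 67/245 + 15/49 + 103/245 + 142/245 + 1 = 669/245 ≈ 2.731 bits/symbol.

2.731 bits/symbol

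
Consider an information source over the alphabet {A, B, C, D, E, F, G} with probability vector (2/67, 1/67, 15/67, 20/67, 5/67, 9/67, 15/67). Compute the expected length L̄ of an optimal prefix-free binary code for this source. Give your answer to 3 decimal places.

Repeatedly combine the two least-probable nodes; the expected code length is the sum of the merged weights.
merge 1/67 + 2/67 → 3/67
merge 3/67 + 5/67 → 8/67
merge 8/67 + 9/67 → 17/67
merge 15/67 + 15/67 → 30/67
merge 17/67 + 20/67 → 37/67
merge 30/67 + 37/67 → 1
L = 3/67 + 8/67 + 17/67 + 30/67 + 37/67 + 1 = 162/67 ≈ 2.418 bits/symbol.

2.418 bits/symbol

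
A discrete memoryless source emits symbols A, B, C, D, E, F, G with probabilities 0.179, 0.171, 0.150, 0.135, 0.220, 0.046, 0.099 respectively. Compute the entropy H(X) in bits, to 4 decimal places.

H = −Σ pᵢ log₂ pᵢ.
−0.179·log₂(0.179) = 0.4443
−0.171·log₂(0.171) = 0.4357
−0.150·log₂(0.150) = 0.4105
−0.135·log₂(0.135) = 0.3900
−0.220·log₂(0.220) = 0.4806
−0.046·log₂(0.046) = 0.2043
−0.099·log₂(0.099) = 0.3303
Sum ≈ 2.6957 → 2.6957 bits.

2.6957 bits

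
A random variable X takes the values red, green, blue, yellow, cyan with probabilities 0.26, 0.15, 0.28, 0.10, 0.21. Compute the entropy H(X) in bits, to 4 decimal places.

2.2351 bits

H = −Σ pᵢ log₂ pᵢ.
−0.26·log₂(0.26) = 0.5053
−0.15·log₂(0.15) = 0.4105
−0.28·log₂(0.28) = 0.5142
−0.10·log₂(0.10) = 0.3322
−0.21·log₂(0.21) = 0.4728
Sum ≈ 2.2351 → 2.2351 bits.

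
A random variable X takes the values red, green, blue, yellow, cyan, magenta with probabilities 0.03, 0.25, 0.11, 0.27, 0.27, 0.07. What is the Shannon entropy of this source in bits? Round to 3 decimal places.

H = −Σ pᵢ log₂ pᵢ.
−0.03·log₂(0.03) = 0.1518
−0.25·log₂(0.25) = 0.5000
−0.11·log₂(0.11) = 0.3503
−0.27·log₂(0.27) = 0.5100
−0.27·log₂(0.27) = 0.5100
−0.07·log₂(0.07) = 0.2686
Sum ≈ 2.2907 → 2.291 bits.

2.291 bits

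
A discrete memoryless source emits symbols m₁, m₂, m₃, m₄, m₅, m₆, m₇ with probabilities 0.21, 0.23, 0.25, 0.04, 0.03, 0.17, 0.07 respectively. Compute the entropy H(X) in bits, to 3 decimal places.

H = −Σ pᵢ log₂ pᵢ.
−0.21·log₂(0.21) = 0.4728
−0.23·log₂(0.23) = 0.4877
−0.25·log₂(0.25) = 0.5000
−0.04·log₂(0.04) = 0.1858
−0.03·log₂(0.03) = 0.1518
−0.17·log₂(0.17) = 0.4346
−0.07·log₂(0.07) = 0.2686
Sum ≈ 2.5012 → 2.501 bits.

2.501 bits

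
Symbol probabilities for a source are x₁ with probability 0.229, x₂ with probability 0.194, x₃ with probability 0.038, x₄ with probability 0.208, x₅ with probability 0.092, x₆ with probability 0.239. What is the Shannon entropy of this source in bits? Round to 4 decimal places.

2.4066 bits

H = −Σ pᵢ log₂ pᵢ.
−0.229·log₂(0.229) = 0.4870
−0.194·log₂(0.194) = 0.4590
−0.038·log₂(0.038) = 0.1793
−0.208·log₂(0.208) = 0.4712
−0.092·log₂(0.092) = 0.3167
−0.239·log₂(0.239) = 0.4935
Sum ≈ 2.4066 → 2.4066 bits.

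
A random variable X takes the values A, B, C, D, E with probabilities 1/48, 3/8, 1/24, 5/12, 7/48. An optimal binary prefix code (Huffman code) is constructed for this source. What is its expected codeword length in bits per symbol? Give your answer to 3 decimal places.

1.854 bits/symbol

Repeatedly combine the two least-probable nodes; the expected code length is the sum of the merged weights.
merge 1/48 + 1/24 → 1/16
merge 1/16 + 7/48 → 5/24
merge 5/24 + 3/8 → 7/12
merge 5/12 + 7/12 → 1
L = 1/16 + 5/24 + 7/12 + 1 = 89/48 ≈ 1.854 bits/symbol.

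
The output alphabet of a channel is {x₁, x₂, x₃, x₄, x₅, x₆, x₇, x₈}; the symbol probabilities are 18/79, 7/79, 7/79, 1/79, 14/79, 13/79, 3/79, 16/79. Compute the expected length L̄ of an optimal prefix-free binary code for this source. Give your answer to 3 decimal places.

2.759 bits/symbol

Repeatedly combine the two least-probable nodes; the expected code length is the sum of the merged weights.
merge 1/79 + 3/79 → 4/79
merge 4/79 + 7/79 → 11/79
merge 7/79 + 11/79 → 18/79
merge 13/79 + 14/79 → 27/79
merge 16/79 + 18/79 → 34/79
merge 18/79 + 27/79 → 45/79
merge 34/79 + 45/79 → 1
L = 4/79 + 11/79 + 18/79 + 27/79 + 34/79 + 45/79 + 1 = 218/79 ≈ 2.759 bits/symbol.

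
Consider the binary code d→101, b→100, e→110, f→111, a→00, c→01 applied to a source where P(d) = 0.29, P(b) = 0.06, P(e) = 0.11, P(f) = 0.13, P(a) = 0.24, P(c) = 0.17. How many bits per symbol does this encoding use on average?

L̄ = Σ pᵢ·ℓᵢ = 0.29·3 + 0.06·3 + 0.11·3 + 0.13·3 + 0.24·2 + 0.17·2 = 2.59 bits/symbol.

2.59 bits/symbol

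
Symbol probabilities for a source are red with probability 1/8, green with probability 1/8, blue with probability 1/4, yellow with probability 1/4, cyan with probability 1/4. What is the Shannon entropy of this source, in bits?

2.25 bits

Each probability is a power of 1/2, so log₂(1/p) is an integer.
H = Σ p·log₂(1/p) = 1/8·3 + 1/8·3 + 1/4·2 + 1/4·2 + 1/4·2 = 2.25 bits.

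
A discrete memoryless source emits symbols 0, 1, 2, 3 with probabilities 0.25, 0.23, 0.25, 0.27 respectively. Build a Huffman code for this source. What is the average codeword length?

2 bits/symbol

Repeatedly combine the two least-probable nodes; the expected code length is the sum of the merged weights.
merge 23/100 + 1/4 → 12/25
merge 1/4 + 27/100 → 13/25
merge 12/25 + 13/25 → 1
L = 12/25 + 13/25 + 1 = 2 bits/symbol.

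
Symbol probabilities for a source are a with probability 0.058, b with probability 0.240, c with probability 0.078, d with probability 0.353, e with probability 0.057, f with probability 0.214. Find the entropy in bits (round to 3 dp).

H = −Σ pᵢ log₂ pᵢ.
−0.058·log₂(0.058) = 0.2383
−0.240·log₂(0.240) = 0.4941
−0.078·log₂(0.078) = 0.2871
−0.353·log₂(0.353) = 0.5303
−0.057·log₂(0.057) = 0.2356
−0.214·log₂(0.214) = 0.4760
Sum ≈ 2.2613 → 2.261 bits.

2.261 bits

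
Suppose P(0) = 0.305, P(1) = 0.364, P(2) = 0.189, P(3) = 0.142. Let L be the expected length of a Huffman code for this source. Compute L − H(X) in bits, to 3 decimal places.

0.060 bits

Entropy H = −Σ p log₂ p ≈ 1.9074 bits.
Huffman merges: 71/500+189/1000→331/1000; 61/200+331/1000→159/250; 91/250+159/250→1. L = 1967/1000 ≈ 1.9670.
L − H = 1.9670 − 1.9074 = 0.060 bits.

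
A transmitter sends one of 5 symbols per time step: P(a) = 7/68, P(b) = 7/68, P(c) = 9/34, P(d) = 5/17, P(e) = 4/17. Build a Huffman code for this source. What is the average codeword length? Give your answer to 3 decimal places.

Repeatedly combine the two least-probable nodes; the expected code length is the sum of the merged weights.
merge 7/68 + 7/68 → 7/34
merge 7/34 + 4/17 → 15/34
merge 9/34 + 5/17 → 19/34
merge 15/34 + 19/34 → 1
L = 7/34 + 15/34 + 19/34 + 1 = 75/34 ≈ 2.206 bits/symbol.

2.206 bits/symbol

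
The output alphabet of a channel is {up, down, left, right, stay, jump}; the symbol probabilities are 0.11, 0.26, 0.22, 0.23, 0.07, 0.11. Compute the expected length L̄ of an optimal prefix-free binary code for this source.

2.47 bits/symbol

Repeatedly combine the two least-probable nodes; the expected code length is the sum of the merged weights.
merge 7/100 + 11/100 → 9/50
merge 11/100 + 9/50 → 29/100
merge 11/50 + 23/100 → 9/20
merge 13/50 + 29/100 → 11/20
merge 9/20 + 11/20 → 1
L = 9/50 + 29/100 + 9/20 + 11/20 + 1 = 247/100 = 2.47 bits/symbol.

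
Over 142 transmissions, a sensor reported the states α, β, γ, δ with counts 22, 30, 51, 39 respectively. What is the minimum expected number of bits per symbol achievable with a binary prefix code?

2 bits/symbol

Probabilities are the counts divided by 142.
Repeatedly combine the two least-probable nodes; the expected code length is the sum of the merged weights.
merge 11/71 + 15/71 → 26/71
merge 39/142 + 51/142 → 45/71
merge 26/71 + 45/71 → 1
L = 26/71 + 45/71 + 1 = 2 bits/symbol.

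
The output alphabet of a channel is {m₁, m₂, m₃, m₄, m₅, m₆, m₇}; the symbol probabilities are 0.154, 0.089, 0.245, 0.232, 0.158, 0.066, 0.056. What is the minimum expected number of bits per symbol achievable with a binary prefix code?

2.645 bits/symbol

Repeatedly combine the two least-probable nodes; the expected code length is the sum of the merged weights.
merge 7/125 + 33/500 → 61/500
merge 89/1000 + 61/500 → 211/1000
merge 77/500 + 79/500 → 39/125
merge 211/1000 + 29/125 → 443/1000
merge 49/200 + 39/125 → 557/1000
merge 443/1000 + 557/1000 → 1
L = 61/500 + 211/1000 + 39/125 + 443/1000 + 557/1000 + 1 = 529/200 = 2.645 bits/symbol.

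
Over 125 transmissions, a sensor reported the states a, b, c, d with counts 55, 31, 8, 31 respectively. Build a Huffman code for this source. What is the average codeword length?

Probabilities are the counts divided by 125.
Repeatedly combine the two least-probable nodes; the expected code length is the sum of the merged weights.
merge 8/125 + 31/125 → 39/125
merge 31/125 + 39/125 → 14/25
merge 11/25 + 14/25 → 1
L = 39/125 + 14/25 + 1 = 234/125 = 1.872 bits/symbol.

1.872 bits/symbol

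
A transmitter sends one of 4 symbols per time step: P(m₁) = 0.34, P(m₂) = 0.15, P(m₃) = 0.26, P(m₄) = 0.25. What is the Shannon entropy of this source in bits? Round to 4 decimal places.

1.9450 bits

H = −Σ pᵢ log₂ pᵢ.
−0.34·log₂(0.34) = 0.5292
−0.15·log₂(0.15) = 0.4105
−0.26·log₂(0.26) = 0.5053
−0.25·log₂(0.25) = 0.5000
Sum ≈ 1.9450 → 1.9450 bits.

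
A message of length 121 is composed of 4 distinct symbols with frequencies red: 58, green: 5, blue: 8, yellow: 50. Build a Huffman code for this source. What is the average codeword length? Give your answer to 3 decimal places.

1.628 bits/symbol

Probabilities are the counts divided by 121.
Repeatedly combine the two least-probable nodes; the expected code length is the sum of the merged weights.
merge 5/121 + 8/121 → 13/121
merge 13/121 + 50/121 → 63/121
merge 58/121 + 63/121 → 1
L = 13/121 + 63/121 + 1 = 197/121 ≈ 1.628 bits/symbol.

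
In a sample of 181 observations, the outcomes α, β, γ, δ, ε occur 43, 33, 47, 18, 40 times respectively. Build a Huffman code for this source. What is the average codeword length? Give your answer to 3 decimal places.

2.282 bits/symbol

Probabilities are the counts divided by 181.
Repeatedly combine the two least-probable nodes; the expected code length is the sum of the merged weights.
merge 18/181 + 33/181 → 51/181
merge 40/181 + 43/181 → 83/181
merge 47/181 + 51/181 → 98/181
merge 83/181 + 98/181 → 1
L = 51/181 + 83/181 + 98/181 + 1 = 413/181 ≈ 2.282 bits/symbol.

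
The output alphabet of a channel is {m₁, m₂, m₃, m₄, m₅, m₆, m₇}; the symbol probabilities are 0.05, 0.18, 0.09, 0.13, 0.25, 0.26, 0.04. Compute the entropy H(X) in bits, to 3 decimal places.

2.548 bits

H = −Σ pᵢ log₂ pᵢ.
−0.05·log₂(0.05) = 0.2161
−0.18·log₂(0.18) = 0.4453
−0.09·log₂(0.09) = 0.3127
−0.13·log₂(0.13) = 0.3826
−0.25·log₂(0.25) = 0.5000
−0.26·log₂(0.26) = 0.5053
−0.04·log₂(0.04) = 0.1858
Sum ≈ 2.5477 → 2.548 bits.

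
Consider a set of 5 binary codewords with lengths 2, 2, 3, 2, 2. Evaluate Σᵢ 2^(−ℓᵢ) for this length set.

1.125

With common denominator 2^3 = 8: Σ 2^(−ℓᵢ) = 2/8 + 2/8 + 1/8 + 2/8 + 2/8 = 9/8 = 1.125.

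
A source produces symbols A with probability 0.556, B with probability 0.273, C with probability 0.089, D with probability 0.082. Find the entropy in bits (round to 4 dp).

1.5887 bits

H = −Σ pᵢ log₂ pᵢ.
−0.556·log₂(0.556) = 0.4708
−0.273·log₂(0.273) = 0.5113
−0.089·log₂(0.089) = 0.3106
−0.082·log₂(0.082) = 0.2959
Sum ≈ 1.5887 → 1.5887 bits.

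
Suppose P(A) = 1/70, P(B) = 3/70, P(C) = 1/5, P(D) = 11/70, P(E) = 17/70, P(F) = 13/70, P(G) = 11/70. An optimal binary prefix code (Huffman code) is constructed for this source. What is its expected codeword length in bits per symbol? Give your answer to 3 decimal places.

2.614 bits/symbol

Repeatedly combine the two least-probable nodes; the expected code length is the sum of the merged weights.
merge 1/70 + 3/70 → 2/35
merge 2/35 + 11/70 → 3/14
merge 11/70 + 13/70 → 12/35
merge 1/5 + 3/14 → 29/70
merge 17/70 + 12/35 → 41/70
merge 29/70 + 41/70 → 1
L = 2/35 + 3/14 + 12/35 + 29/70 + 41/70 + 1 = 183/70 ≈ 2.614 bits/symbol.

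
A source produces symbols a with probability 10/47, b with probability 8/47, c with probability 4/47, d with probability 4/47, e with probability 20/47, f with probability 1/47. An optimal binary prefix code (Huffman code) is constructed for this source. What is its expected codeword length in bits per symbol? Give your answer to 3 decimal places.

2.234 bits/symbol

Repeatedly combine the two least-probable nodes; the expected code length is the sum of the merged weights.
merge 1/47 + 4/47 → 5/47
merge 4/47 + 5/47 → 9/47
merge 8/47 + 9/47 → 17/47
merge 10/47 + 17/47 → 27/47
merge 20/47 + 27/47 → 1
L = 5/47 + 9/47 + 17/47 + 27/47 + 1 = 105/47 ≈ 2.234 bits/symbol.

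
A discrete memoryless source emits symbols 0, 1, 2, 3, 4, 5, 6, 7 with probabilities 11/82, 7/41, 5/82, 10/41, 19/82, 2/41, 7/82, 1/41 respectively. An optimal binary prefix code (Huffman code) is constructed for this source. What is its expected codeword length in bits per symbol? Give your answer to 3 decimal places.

2.732 bits/symbol

Repeatedly combine the two least-probable nodes; the expected code length is the sum of the merged weights.
merge 1/41 + 2/41 → 3/41
merge 5/82 + 3/41 → 11/82
merge 7/82 + 11/82 → 9/41
merge 11/82 + 7/41 → 25/82
merge 9/41 + 19/82 → 37/82
merge 10/41 + 25/82 → 45/82
merge 37/82 + 45/82 → 1
L = 3/41 + 11/82 + 9/41 + 25/82 + 37/82 + 45/82 + 1 = 112/41 ≈ 2.732 bits/symbol.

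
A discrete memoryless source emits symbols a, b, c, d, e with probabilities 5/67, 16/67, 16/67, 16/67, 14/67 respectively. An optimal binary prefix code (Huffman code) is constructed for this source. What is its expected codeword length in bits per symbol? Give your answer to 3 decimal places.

2.284 bits/symbol

Repeatedly combine the two least-probable nodes; the expected code length is the sum of the merged weights.
merge 5/67 + 14/67 → 19/67
merge 16/67 + 16/67 → 32/67
merge 16/67 + 19/67 → 35/67
merge 32/67 + 35/67 → 1
L = 19/67 + 32/67 + 35/67 + 1 = 153/67 ≈ 2.284 bits/symbol.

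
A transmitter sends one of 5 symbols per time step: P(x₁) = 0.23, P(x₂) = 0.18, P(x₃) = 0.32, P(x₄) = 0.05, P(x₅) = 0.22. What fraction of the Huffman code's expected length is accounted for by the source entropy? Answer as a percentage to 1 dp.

Entropy H = −Σ p log₂ p ≈ 2.1557 bits.
Huffman merges: 1/20+9/50→23/100; 11/50+23/100→9/20; 23/100+8/25→11/20; 9/20+11/20→1. L = 223/100 ≈ 2.2300.
Efficiency = H/L = 2.1557/2.2300 = 96.7%.

96.7%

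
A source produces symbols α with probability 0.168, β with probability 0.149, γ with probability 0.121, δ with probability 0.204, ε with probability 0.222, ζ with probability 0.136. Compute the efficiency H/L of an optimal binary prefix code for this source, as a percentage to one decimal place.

Entropy H = −Σ p log₂ p ≈ 2.5516 bits.
Huffman merges: 121/1000+17/125→257/1000; 149/1000+21/125→317/1000; 51/250+111/500→213/500; 257/1000+317/1000→287/500; 213/500+287/500→1. L = 1287/500 ≈ 2.5740.
Efficiency = H/L = 2.5516/2.5740 = 99.1%.

99.1%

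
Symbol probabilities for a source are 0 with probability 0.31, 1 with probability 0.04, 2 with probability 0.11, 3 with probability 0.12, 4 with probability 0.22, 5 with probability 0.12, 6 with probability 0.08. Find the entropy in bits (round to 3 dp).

H = −Σ pᵢ log₂ pᵢ.
−0.31·log₂(0.31) = 0.5238
−0.04·log₂(0.04) = 0.1858
−0.11·log₂(0.11) = 0.3503
−0.12·log₂(0.12) = 0.3671
−0.22·log₂(0.22) = 0.4806
−0.12·log₂(0.12) = 0.3671
−0.08·log₂(0.08) = 0.2915
Sum ≈ 2.5661 → 2.566 bits.

2.566 bits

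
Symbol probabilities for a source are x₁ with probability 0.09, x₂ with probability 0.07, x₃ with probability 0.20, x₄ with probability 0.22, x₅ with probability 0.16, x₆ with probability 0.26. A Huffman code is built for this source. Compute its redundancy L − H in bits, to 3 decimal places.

0.026 bits

Entropy H = −Σ p log₂ p ≈ 2.4545 bits.
Huffman merges: 7/100+9/100→4/25; 4/25+4/25→8/25; 1/5+11/50→21/50; 13/50+8/25→29/50; 21/50+29/50→1. L = 62/25 ≈ 2.4800.
L − H = 2.4800 − 2.4545 = 0.026 bits.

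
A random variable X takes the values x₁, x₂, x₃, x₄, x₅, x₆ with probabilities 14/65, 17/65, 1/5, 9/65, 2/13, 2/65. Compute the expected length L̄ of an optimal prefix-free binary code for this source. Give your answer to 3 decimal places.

Repeatedly combine the two least-probable nodes; the expected code length is the sum of the merged weights.
merge 2/65 + 9/65 → 11/65
merge 2/13 + 11/65 → 21/65
merge 1/5 + 14/65 → 27/65
merge 17/65 + 21/65 → 38/65
merge 27/65 + 38/65 → 1
L = 11/65 + 21/65 + 27/65 + 38/65 + 1 = 162/65 ≈ 2.492 bits/symbol.

2.492 bits/symbol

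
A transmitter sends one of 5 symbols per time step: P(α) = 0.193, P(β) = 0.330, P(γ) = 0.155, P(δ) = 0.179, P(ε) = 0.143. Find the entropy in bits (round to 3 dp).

2.248 bits

H = −Σ pᵢ log₂ pᵢ.
−0.193·log₂(0.193) = 0.4581
−0.330·log₂(0.330) = 0.5278
−0.155·log₂(0.155) = 0.4169
−0.179·log₂(0.179) = 0.4443
−0.143·log₂(0.143) = 0.4012
Sum ≈ 2.2483 → 2.248 bits.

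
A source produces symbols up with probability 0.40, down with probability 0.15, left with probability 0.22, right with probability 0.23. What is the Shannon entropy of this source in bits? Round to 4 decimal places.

H = −Σ pᵢ log₂ pᵢ.
−0.40·log₂(0.40) = 0.5288
−0.15·log₂(0.15) = 0.4105
−0.22·log₂(0.22) = 0.4806
−0.23·log₂(0.23) = 0.4877
Sum ≈ 1.9076 → 1.9076 bits.

1.9076 bits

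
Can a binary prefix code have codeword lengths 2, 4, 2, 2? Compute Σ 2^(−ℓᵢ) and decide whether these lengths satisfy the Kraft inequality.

With common denominator 2^4 = 16: Σ 2^(−ℓᵢ) = 4/16 + 1/16 + 4/16 + 4/16 = 13/16 = 0.8125.
Kraft's inequality requires Σ ≤ 1; here Σ = 0.8125 ≤ 1, so such a prefix code exists.

0.8125; yes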